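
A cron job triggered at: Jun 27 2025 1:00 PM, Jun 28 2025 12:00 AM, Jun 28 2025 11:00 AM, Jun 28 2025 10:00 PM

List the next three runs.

The interval is a steady 11 hours (11, 11, 11).
Jun 28 2025 10:00 PM + 11 h = Jun 29 2025 9:00 AM.
Jun 29 2025 9:00 AM + 11 h = Jun 29 2025 8:00 PM.
Jun 29 2025 8:00 PM + 11 h = Jun 30 2025 7:00 AM.

Jun 29 2025 9:00 AM, Jun 29 2025 8:00 PM, Jun 30 2025 7:00 AM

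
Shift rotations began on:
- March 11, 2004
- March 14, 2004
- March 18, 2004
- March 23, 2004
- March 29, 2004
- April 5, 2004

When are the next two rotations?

April 13, 2004; April 22, 2004

The spacing grows by 1 each time: 3, 4, 5, 6, 7 days.
Next gap: 8 days. April 5, 2004 + 8 days = April 13, 2004.
Next gap: 9 days. April 13, 2004 + 9 days = April 22, 2004.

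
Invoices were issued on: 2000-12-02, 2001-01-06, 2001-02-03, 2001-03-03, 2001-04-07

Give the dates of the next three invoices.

2001-05-05, 2001-06-02, 2001-07-07

All dates are Saturdays, 35, 28, 28, 35 days apart.
Specifically, the 1st Saturday of each month.
1st Saturday of May 2001: 2001-05-05.
1st Saturday of June 2001: 2001-06-02.
1st Saturday of July 2001: 2001-07-07.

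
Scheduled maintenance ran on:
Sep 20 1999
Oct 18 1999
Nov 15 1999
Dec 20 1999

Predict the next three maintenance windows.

Jan 17 2000, Feb 21 2000, Mar 20 2000

All dates are Mondays, 28, 28, 35 days apart.
Specifically, the 3rd Monday of each month.
January 2000 — 3rd Monday is Jan 17 2000.
3rd Monday of February 2000: Feb 21 2000.
March 2000 — 3rd Monday is Mar 20 2000.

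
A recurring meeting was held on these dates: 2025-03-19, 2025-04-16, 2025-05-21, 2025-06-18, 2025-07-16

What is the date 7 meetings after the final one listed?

Gaps: 28, 35, 28, 28 days — a mix of 28 and 35. Every date is a Wednesday.
Each is the 3rd Wednesday of its month.
3rd Wednesday of August 2025: 2025-08-20.
3rd Wednesday of September 2025: 2025-09-17.
3rd Wednesday of October 2025: 2025-10-15.
3rd Wednesday of November 2025: 2025-11-19.
3rd Wednesday of December 2025: 2025-12-17.
January 2026 — 3rd Wednesday is 2026-01-21.
February 2026 — 3rd Wednesday is 2026-02-18.

2026-02-18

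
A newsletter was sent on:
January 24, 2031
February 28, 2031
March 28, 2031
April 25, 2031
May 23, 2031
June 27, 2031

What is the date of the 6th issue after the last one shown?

December 26, 2031

These are Fridays at 28- or 35-day spacing (35, 28, 28, 28, 35).
The pattern: 4th Friday of the month.
July 2031 — 4th Friday is July 25, 2031.
August 2031 — 4th Friday is August 22, 2031.
4th Friday of September 2031: September 26, 2031.
October 2031 — 4th Friday is October 24, 2031.
November 2031 — 4th Friday is November 28, 2031.
December 2031 — 4th Friday is December 26, 2031.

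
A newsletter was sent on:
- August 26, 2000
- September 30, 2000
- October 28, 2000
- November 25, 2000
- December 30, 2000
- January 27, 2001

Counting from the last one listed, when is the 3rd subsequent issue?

April 28, 2001

All Saturdays; the gaps (35, 28, 28, 35, 28) vary with month length.
This is the last Saturday of each month.
Last Saturday of February 2001: February 24, 2001.
March 2001 ends with Saturday March 31, 2001.
April 2001 ends with Saturday April 28, 2001.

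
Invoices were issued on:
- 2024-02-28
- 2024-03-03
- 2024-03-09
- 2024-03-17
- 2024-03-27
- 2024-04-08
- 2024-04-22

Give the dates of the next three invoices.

The spacing grows by 2 each time: 4, 6, 8, 10, 12, 14 days.
Next gap: 16 days. 2024-04-22 + 16 days = 2024-05-08.
Next gap: 18 days. 2024-05-08 + 18 days = 2024-05-26.
Next gap: 20 days. 2024-05-26 + 20 days = 2024-06-15.

2024-05-08, 2024-05-26, 2024-06-15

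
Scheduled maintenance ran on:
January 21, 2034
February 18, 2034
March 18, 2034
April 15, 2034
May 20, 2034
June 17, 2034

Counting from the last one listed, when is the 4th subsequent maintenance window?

Gaps: 28, 28, 28, 35, 28 days — a mix of 28 and 35. Every date is a Saturday.
Each is the 3rd Saturday of its month.
July 2034 — 3rd Saturday is July 15, 2034.
3rd Saturday of August 2034: August 19, 2034.
3rd Saturday of September 2034: September 16, 2034.
3rd Saturday of October 2034: October 21, 2034.

October 21, 2034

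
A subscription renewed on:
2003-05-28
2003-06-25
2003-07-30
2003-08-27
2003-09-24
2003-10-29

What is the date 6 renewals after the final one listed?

2004-04-28

All Wednesdays; the gaps (28, 35, 28, 28, 35) vary with month length.
This is the last Wednesday of each month.
November 2003 ends with Wednesday 2003-11-26.
December 2003 ends with Wednesday 2003-12-31.
January 2004 ends with Wednesday 2004-01-28.
February 2004 ends with Wednesday 2004-02-25.
Last Wednesday of March 2004: 2004-03-31.
Last Wednesday of April 2004: 2004-04-28.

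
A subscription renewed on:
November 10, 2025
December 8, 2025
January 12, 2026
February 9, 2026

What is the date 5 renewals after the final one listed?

All dates are Mondays, 28, 35, 28 days apart.
Specifically, the 2nd Monday of each month.
March 2026 — 2nd Monday is March 9, 2026.
2nd Monday of April 2026: April 13, 2026.
2nd Monday of May 2026: May 11, 2026.
2nd Monday of June 2026: June 8, 2026.
2nd Monday of July 2026: July 13, 2026.

July 13, 2026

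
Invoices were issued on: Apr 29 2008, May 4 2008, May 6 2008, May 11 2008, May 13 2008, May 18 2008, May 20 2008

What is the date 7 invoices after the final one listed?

Gaps: 5, 2, 5, 2, 5, 2 days — not constant, but cyclic with period 2.
The events fall on every Tuesday and Sunday.
Next Sunday: May 25 2008.
The following Tuesday is May 27 2008.
The following Sunday is Jun 1 2008.
Next Tuesday: Jun 3 2008.
Next Sunday: Jun 8 2008.
Next Tuesday: Jun 10 2008.
Next Sunday: Jun 15 2008.

Jun 15 2008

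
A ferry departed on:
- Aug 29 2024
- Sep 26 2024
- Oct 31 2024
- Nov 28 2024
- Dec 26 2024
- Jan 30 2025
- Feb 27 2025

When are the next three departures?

Mar 27 2025, Apr 24 2025, May 29 2025

These are Thursdays with 28, 35, 28, 28, 35, 28-day gaps.
Each is the final Thursday of its month — Aug 29 2024 is past the 28th, so '4th Thursday' doesn't fit.
Last Thursday of March 2025: Mar 27 2025.
April 2025 ends with Thursday Apr 24 2025.
May 2025 ends with Thursday May 29 2025.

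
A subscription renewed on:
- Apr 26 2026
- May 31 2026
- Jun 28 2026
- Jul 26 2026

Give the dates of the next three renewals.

Aug 30 2026, Sep 27 2026, Oct 25 2026

These are Sundays with 35, 28, 28-day gaps.
Each is the final Sunday of its month — May 31 2026 is past the 28th, so '4th Sunday' doesn't fit.
Last Sunday of August 2026: Aug 30 2026.
Last Sunday of September 2026: Sep 27 2026.
October 2026 ends with Sunday Oct 25 2026.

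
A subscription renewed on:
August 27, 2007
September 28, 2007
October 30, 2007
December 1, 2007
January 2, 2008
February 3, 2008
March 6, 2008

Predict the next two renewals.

April 7, 2008; May 9, 2008

Gaps between consecutive events: 32, 32, 32, 32, 32, 32 days — a constant 32-day interval.
March 6, 2008 + 32 days = April 7, 2008.
April 7, 2008 + 32 days = May 9, 2008.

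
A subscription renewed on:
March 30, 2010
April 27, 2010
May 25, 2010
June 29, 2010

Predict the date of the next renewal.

Every date is a Tuesday; gaps 28, 28, 35 days.
Each is the last Tuesday of its month (at least one falls on the 29th or later, ruling out '4th Tuesday').
Last Tuesday of July 2010: July 27, 2010.

July 27, 2010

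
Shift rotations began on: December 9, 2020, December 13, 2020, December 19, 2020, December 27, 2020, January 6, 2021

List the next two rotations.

The spacing grows by 2 each time: 4, 6, 8, 10 days.
Next gap: 12 days. January 6, 2021 + 12 days = January 18, 2021.
Next gap: 14 days. January 18, 2021 + 14 days = February 1, 2021.

January 18, 2021; February 1, 2021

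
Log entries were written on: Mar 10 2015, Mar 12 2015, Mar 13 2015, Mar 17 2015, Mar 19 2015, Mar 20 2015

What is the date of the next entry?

Gaps: 2, 1, 4, 2, 1 days — not constant, but cyclic with period 3.
The events fall on every Tuesday, Thursday and Friday.
The following Tuesday is Mar 24 2015.

Mar 24 2015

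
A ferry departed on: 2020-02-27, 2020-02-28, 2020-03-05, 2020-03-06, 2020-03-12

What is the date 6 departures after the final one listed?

2020-04-02

The gap pattern 1, 6, 1, 6 repeats every 2 events.
These are the Thursdays and Fridays of each week.
Next Friday: 2020-03-13.
The following Thursday is 2020-03-19.
The following Friday is 2020-03-20.
The following Thursday is 2020-03-26.
Next Friday: 2020-03-27.
The following Thursday is 2020-04-02.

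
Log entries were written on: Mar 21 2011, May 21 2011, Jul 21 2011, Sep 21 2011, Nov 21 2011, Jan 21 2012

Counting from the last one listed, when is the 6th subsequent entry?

Each date is the 21st; the gaps (61, 61, 62, 61, 61) track the month lengths.
The rule is the 21st of every 2 months.
Next: March 2012 → Mar 21 2012.
May 2012: May 21 2012.
July 2012: Jul 21 2012.
September 2012: Sep 21 2012.
November 2012: Nov 21 2012.
January 2013: Jan 21 2013.

Jan 21 2013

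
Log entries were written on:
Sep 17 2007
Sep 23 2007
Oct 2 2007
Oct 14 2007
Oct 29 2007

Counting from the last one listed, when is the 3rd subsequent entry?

The spacing grows by 3 each time: 6, 9, 12, 15 days.
Next gap: 18 days. Oct 29 2007 + 18 days = Nov 16 2007.
Next gap: 21 days. Nov 16 2007 + 21 days = Dec 7 2007.
Next gap: 24 days. Dec 7 2007 + 24 days = Dec 31 2007.

Dec 31 2007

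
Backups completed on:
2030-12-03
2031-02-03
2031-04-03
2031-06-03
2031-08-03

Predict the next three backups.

Gaps: 62, 59, 61, 61 days — not constant. Every event is on the 3rd of the month.
Pattern: the 3rd of every 2 months.
October 2031: 2031-10-03.
Next: December 2031 → 2031-12-03.
Next: February 2032 → 2032-02-03.

2031-10-03, 2031-12-03, 2032-02-03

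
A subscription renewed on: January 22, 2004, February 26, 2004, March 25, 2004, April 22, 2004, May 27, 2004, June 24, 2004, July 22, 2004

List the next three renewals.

Gaps: 35, 28, 28, 35, 28, 28 days — a mix of 28 and 35. Every date is a Thursday.
Each is the 4th Thursday of its month.
August 2004 — 4th Thursday is August 26, 2004.
4th Thursday of September 2004: September 23, 2004.
October 2004 — 4th Thursday is October 28, 2004.

August 26, 2004; September 23, 2004; October 28, 2004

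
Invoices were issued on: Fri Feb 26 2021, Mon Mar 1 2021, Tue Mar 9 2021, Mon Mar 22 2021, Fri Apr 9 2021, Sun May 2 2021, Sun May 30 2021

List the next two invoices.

Intervals are 3, 8, 13, 18, 23, 28 days — an arithmetic progression with common difference 5.
Next gap: 33 days. Sun May 30 2021 + 33 days = Fri Jul 2 2021.
Next gap: 38 days. Fri Jul 2 2021 + 38 days = Mon Aug 9 2021.

Fri Jul 2 2021, Mon Aug 9 2021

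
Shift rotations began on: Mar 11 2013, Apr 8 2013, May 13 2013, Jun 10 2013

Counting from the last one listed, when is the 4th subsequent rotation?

Gaps: 28, 35, 28 days — a mix of 28 and 35. Every date is a Monday.
Each is the 2nd Monday of its month.
July 2013 — 2nd Monday is Jul 8 2013.
August 2013 — 2nd Monday is Aug 12 2013.
2nd Monday of September 2013: Sep 9 2013.
2nd Monday of October 2013: Oct 14 2013.

Oct 14 2013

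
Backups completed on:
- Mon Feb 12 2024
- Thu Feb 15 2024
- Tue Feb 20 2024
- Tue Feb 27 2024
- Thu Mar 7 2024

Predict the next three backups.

Mon Mar 18 2024, Sun Mar 31 2024, Mon Apr 15 2024

Intervals are 3, 5, 7, 9 days — an arithmetic progression with common difference 2.
Next gap: 11 days. Thu Mar 7 2024 + 11 days = Mon Mar 18 2024.
Next gap: 13 days. Mon Mar 18 2024 + 13 days = Sun Mar 31 2024.
Next gap: 15 days. Sun Mar 31 2024 + 15 days = Mon Apr 15 2024.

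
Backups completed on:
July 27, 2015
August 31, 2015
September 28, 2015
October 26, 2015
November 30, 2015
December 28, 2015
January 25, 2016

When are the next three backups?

February 29, 2016; March 28, 2016; April 25, 2016

These are Mondays with 35, 28, 28, 35, 28, 28-day gaps.
Each is the final Monday of its month — August 31, 2015 is past the 28th, so '4th Monday' doesn't fit.
February 2016 ends with Monday February 29, 2016.
Last Monday of March 2016: March 28, 2016.
Last Monday of April 2016: April 25, 2016.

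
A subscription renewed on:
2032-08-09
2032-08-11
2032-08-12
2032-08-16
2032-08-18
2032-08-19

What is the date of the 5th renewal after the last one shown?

2032-09-01

Every event lands on a Monday or Wednesday or Thursday (gaps cycle 2, 1, 4, 2, 1).
So the schedule is: every Monday, Wednesday and Thursday.
The following Monday is 2032-08-23.
The following Wednesday is 2032-08-25.
Next Thursday: 2032-08-26.
Next Monday: 2032-08-30.
The following Wednesday is 2032-09-01.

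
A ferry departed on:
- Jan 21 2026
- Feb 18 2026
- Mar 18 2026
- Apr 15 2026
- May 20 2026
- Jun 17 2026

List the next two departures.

All dates are Wednesdays, 28, 28, 28, 35, 28 days apart.
Specifically, the 3rd Wednesday of each month.
3rd Wednesday of July 2026: Jul 15 2026.
3rd Wednesday of August 2026: Aug 19 2026.

Jul 15 2026, Aug 19 2026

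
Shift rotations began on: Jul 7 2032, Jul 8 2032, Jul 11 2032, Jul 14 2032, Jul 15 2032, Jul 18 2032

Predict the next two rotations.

Every event lands on a Wednesday or Thursday or Sunday (gaps cycle 1, 3, 3, 1, 3).
So the schedule is: every Wednesday, Thursday and Sunday.
Next Wednesday: Jul 21 2032.
The following Thursday is Jul 22 2032.

Jul 21 2032, Jul 22 2032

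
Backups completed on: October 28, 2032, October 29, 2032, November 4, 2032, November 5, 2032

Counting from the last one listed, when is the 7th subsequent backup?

Gaps: 1, 6, 1 days — not constant, but cyclic with period 2.
The events fall on every Thursday and Friday.
The following Thursday is November 11, 2032.
Next Friday: November 12, 2032.
The following Thursday is November 18, 2032.
The following Friday is November 19, 2032.
Next Thursday: November 25, 2032.
The following Friday is November 26, 2032.
The following Thursday is December 2, 2032.

December 2, 2032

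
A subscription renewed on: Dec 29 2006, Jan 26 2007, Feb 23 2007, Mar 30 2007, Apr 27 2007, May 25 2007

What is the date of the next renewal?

Jun 29 2007

All Fridays; the gaps (28, 28, 35, 28, 28) vary with month length.
This is the last Friday of each month.
June 2007 ends with Friday Jun 29 2007.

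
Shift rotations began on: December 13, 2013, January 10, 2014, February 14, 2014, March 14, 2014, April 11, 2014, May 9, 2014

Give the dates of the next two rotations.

These are Fridays at 28- or 35-day spacing (28, 35, 28, 28, 28).
The pattern: 2nd Friday of the month.
2nd Friday of June 2014: June 13, 2014.
July 2014 — 2nd Friday is July 11, 2014.

June 13, 2014; July 11, 2014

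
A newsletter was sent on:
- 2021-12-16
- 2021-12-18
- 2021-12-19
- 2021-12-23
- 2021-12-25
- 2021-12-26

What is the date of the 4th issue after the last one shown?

2022-01-06

The gap pattern 2, 1, 4, 2, 1 repeats every 3 events.
These are the Thursdays, Saturdays and Sundays of each week.
Next Thursday: 2021-12-30.
Next Saturday: 2022-01-01.
Next Sunday: 2022-01-02.
Next Thursday: 2022-01-06.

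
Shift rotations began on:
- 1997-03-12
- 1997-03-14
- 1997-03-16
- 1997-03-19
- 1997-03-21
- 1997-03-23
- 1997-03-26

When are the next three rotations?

1997-03-28, 1997-03-30, 1997-04-02

Gaps: 2, 2, 3, 2, 2, 3 days — not constant, but cyclic with period 3.
The events fall on every Wednesday, Friday and Sunday.
The following Friday is 1997-03-28.
The following Sunday is 1997-03-30.
Next Wednesday: 1997-04-02.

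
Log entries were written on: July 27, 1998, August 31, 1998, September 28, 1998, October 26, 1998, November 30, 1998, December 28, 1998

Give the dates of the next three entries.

All Mondays; the gaps (35, 28, 28, 35, 28) vary with month length.
This is the last Monday of each month.
January 1999 ends with Monday January 25, 1999.
February 1999 ends with Monday February 22, 1999.
March 1999 ends with Monday March 29, 1999.

January 25, 1999; February 22, 1999; March 29, 1999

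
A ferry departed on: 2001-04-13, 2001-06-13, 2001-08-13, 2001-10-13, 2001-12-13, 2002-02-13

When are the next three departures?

The day-of-month is always 13 (61, 61, 61, 61, 62 days between events).
So this recurs on the 13th of every 2 months.
April 2002: 2002-04-13.
Next: June 2002 → 2002-06-13.
August 2002: 2002-08-13.

2002-04-13, 2002-06-13, 2002-08-13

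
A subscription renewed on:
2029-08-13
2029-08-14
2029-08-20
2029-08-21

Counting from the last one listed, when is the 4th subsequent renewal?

Every event lands on a Monday or Tuesday (gaps cycle 1, 6, 1).
So the schedule is: every Monday and Tuesday.
The following Monday is 2029-08-27.
Next Tuesday: 2029-08-28.
The following Monday is 2029-09-03.
The following Tuesday is 2029-09-04.

2029-09-04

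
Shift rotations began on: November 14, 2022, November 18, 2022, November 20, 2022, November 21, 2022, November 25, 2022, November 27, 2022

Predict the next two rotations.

Every event lands on a Monday or Friday or Sunday (gaps cycle 4, 2, 1, 4, 2).
So the schedule is: every Monday, Friday and Sunday.
The following Monday is November 28, 2022.
The following Friday is December 2, 2022.

November 28, 2022; December 2, 2022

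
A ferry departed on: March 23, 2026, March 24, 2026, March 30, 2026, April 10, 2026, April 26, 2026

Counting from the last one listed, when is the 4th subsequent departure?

August 18, 2026

The spacing grows by 5 each time: 1, 6, 11, 16 days.
Next gap: 21 days. April 26, 2026 + 21 days = May 17, 2026.
Next gap: 26 days. May 17, 2026 + 26 days = June 12, 2026.
Next gap: 31 days. June 12, 2026 + 31 days = July 13, 2026.
Next gap: 36 days. July 13, 2026 + 36 days = August 18, 2026.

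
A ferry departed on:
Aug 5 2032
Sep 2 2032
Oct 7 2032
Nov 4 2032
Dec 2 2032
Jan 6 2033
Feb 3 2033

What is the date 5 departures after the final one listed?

Jul 7 2033

Gaps: 28, 35, 28, 28, 35, 28 days — a mix of 28 and 35. Every date is a Thursday.
Each is the 1st Thursday of its month.
1st Thursday of March 2033: Mar 3 2033.
1st Thursday of April 2033: Apr 7 2033.
May 2033 — 1st Thursday is May 5 2033.
June 2033 — 1st Thursday is Jun 2 2033.
July 2033 — 1st Thursday is Jul 7 2033.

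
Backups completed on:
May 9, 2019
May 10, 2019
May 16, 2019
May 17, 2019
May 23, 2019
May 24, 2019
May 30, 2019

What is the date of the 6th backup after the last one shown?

June 20, 2019

The gap pattern 1, 6, 1, 6, 1, 6 repeats every 2 events.
These are the Thursdays and Fridays of each week.
The following Friday is May 31, 2019.
The following Thursday is June 6, 2019.
Next Friday: June 7, 2019.
Next Thursday: June 13, 2019.
Next Friday: June 14, 2019.
Next Thursday: June 20, 2019.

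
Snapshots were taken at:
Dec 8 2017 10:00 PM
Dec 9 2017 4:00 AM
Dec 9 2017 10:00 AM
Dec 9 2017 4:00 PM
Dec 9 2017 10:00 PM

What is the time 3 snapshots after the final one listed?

Dec 10 2017 4:00 PM

Spacing: 6, 6, 6, 6 h — constant 6 h.
Dec 9 2017 10:00 PM + 6 h = Dec 10 2017 4:00 AM.
Dec 10 2017 4:00 AM + 6 h = Dec 10 2017 10:00 AM.
Dec 10 2017 10:00 AM + 6 h = Dec 10 2017 4:00 PM.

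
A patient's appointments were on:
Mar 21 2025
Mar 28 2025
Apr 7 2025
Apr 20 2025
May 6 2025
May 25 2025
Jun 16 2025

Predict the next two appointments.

Jul 11 2025, Aug 8 2025

The spacing grows by 3 each time: 7, 10, 13, 16, 19, 22 days.
Next gap: 25 days. Jun 16 2025 + 25 days = Jul 11 2025.
Next gap: 28 days. Jul 11 2025 + 28 days = Aug 8 2025.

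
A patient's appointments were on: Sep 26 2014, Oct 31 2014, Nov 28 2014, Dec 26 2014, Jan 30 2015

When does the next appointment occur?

Feb 27 2015

Every date is a Friday; gaps 35, 28, 28, 35 days.
Each is the last Friday of its month (at least one falls on the 29th or later, ruling out '4th Friday').
Last Friday of February 2015: Feb 27 2015.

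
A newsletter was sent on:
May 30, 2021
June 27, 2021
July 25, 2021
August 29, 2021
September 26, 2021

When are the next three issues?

October 31, 2021; November 28, 2021; December 26, 2021

These are Sundays with 28, 28, 35, 28-day gaps.
Each is the final Sunday of its month — May 30, 2021 is past the 28th, so '4th Sunday' doesn't fit.
Last Sunday of October 2021: October 31, 2021.
November 2021 ends with Sunday November 28, 2021.
Last Sunday of December 2021: December 26, 2021.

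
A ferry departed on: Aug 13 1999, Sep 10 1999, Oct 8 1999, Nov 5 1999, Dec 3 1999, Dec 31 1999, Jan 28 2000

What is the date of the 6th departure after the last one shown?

Gaps between consecutive events: 28, 28, 28, 28, 28, 28 days — a constant 28-day interval.
Jan 28 2000 + 28 days = Feb 25 2000.
Feb 25 2000 + 28 days = Mar 24 2000.
Mar 24 2000 + 28 days = Apr 21 2000.
Apr 21 2000 + 28 days = May 19 2000.
May 19 2000 + 28 days = Jun 16 2000.
Jun 16 2000 + 28 days = Jul 14 2000.

Jul 14 2000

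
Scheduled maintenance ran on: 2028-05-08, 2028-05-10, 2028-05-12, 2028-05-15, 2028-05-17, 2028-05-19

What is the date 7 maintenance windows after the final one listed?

The gap pattern 2, 2, 3, 2, 2 repeats every 3 events.
These are the Mondays, Wednesdays and Fridays of each week.
Next Monday: 2028-05-22.
Next Wednesday: 2028-05-24.
Next Friday: 2028-05-26.
The following Monday is 2028-05-29.
The following Wednesday is 2028-05-31.
Next Friday: 2028-06-02.
The following Monday is 2028-06-05.

2028-06-05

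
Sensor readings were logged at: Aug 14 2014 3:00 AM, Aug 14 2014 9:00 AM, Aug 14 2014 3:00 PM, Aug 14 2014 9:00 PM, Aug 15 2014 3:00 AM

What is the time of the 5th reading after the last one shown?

Gaps: 6, 6, 6, 6 hours — each event is 6 hours after the previous one.
Aug 15 2014 3:00 AM + 6 h = Aug 15 2014 9:00 AM.
Aug 15 2014 9:00 AM + 6 h = Aug 15 2014 3:00 PM.
Aug 15 2014 3:00 PM + 6 h = Aug 15 2014 9:00 PM.
Aug 15 2014 9:00 PM + 6 h = Aug 16 2014 3:00 AM.
Aug 16 2014 3:00 AM + 6 h = Aug 16 2014 9:00 AM.

Aug 16 2014 9:00 AM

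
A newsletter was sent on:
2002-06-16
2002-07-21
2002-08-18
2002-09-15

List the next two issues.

2002-10-20, 2002-11-17

Gaps: 35, 28, 28 days — a mix of 28 and 35. Every date is a Sunday.
Each is the 3rd Sunday of its month.
3rd Sunday of October 2002: 2002-10-20.
November 2002 — 3rd Sunday is 2002-11-17.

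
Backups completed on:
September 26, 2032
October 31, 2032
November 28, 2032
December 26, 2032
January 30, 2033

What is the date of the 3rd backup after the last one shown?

Every date is a Sunday; gaps 35, 28, 28, 35 days.
Each is the last Sunday of its month (at least one falls on the 29th or later, ruling out '4th Sunday').
February 2033 ends with Sunday February 27, 2033.
March 2033 ends with Sunday March 27, 2033.
April 2033 ends with Sunday April 24, 2033.

April 24, 2033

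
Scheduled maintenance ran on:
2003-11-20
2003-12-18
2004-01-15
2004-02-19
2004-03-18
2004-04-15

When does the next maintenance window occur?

2004-05-20

Gaps: 28, 28, 35, 28, 28 days — a mix of 28 and 35. Every date is a Thursday.
Each is the 3rd Thursday of its month.
May 2004 — 3rd Thursday is 2004-05-20.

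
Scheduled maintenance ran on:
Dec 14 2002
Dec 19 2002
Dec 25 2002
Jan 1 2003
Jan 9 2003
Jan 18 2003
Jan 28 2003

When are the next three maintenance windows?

Feb 8 2003, Feb 20 2003, Mar 5 2003

The spacing grows by 1 each time: 5, 6, 7, 8, 9, 10 days.
Next gap: 11 days. Jan 28 2003 + 11 days = Feb 8 2003.
Next gap: 12 days. Feb 8 2003 + 12 days = Feb 20 2003.
Next gap: 13 days. Feb 20 2003 + 13 days = Mar 5 2003.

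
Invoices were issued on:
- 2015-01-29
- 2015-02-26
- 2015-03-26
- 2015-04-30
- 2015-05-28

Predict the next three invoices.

Every date is a Thursday; gaps 28, 28, 35, 28 days.
Each is the last Thursday of its month (at least one falls on the 29th or later, ruling out '4th Thursday').
June 2015 ends with Thursday 2015-06-25.
July 2015 ends with Thursday 2015-07-30.
August 2015 ends with Thursday 2015-08-27.

2015-06-25, 2015-07-30, 2015-08-27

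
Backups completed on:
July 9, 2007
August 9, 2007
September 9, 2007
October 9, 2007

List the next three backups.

Each date is the 9th; the gaps (31, 31, 30) track the month lengths.
The rule is the 9th of each month.
November 2007: November 9, 2007.
December 2007: December 9, 2007.
Next: January 2008 → January 9, 2008.

November 9, 2007; December 9, 2007; January 9, 2008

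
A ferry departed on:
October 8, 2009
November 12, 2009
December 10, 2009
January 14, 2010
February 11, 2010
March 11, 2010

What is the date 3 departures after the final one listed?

These are Thursdays at 28- or 35-day spacing (35, 28, 35, 28, 28).
The pattern: 2nd Thursday of the month.
2nd Thursday of April 2010: April 8, 2010.
May 2010 — 2nd Thursday is May 13, 2010.
June 2010 — 2nd Thursday is June 10, 2010.

June 10, 2010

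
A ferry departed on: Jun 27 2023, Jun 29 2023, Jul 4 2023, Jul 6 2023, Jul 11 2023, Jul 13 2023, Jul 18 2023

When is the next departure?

Jul 20 2023

The gap pattern 2, 5, 2, 5, 2, 5 repeats every 2 events.
These are the Tuesdays and Thursdays of each week.
Next Thursday: Jul 20 2023.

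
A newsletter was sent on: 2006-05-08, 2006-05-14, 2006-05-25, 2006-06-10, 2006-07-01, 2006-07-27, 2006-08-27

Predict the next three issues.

2006-10-02, 2006-11-12, 2006-12-28

Intervals are 6, 11, 16, 21, 26, 31 days — an arithmetic progression with common difference 5.
Next gap: 36 days. 2006-08-27 + 36 days = 2006-10-02.
Next gap: 41 days. 2006-10-02 + 41 days = 2006-11-12.
Next gap: 46 days. 2006-11-12 + 46 days = 2006-12-28.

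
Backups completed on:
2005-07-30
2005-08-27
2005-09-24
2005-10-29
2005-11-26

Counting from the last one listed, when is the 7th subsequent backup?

All Saturdays; the gaps (28, 28, 35, 28) vary with month length.
This is the last Saturday of each month.
Last Saturday of December 2005: 2005-12-31.
Last Saturday of January 2006: 2006-01-28.
February 2006 ends with Saturday 2006-02-25.
March 2006 ends with Saturday 2006-03-25.
Last Saturday of April 2006: 2006-04-29.
May 2006 ends with Saturday 2006-05-27.
Last Saturday of June 2006: 2006-06-24.

2006-06-24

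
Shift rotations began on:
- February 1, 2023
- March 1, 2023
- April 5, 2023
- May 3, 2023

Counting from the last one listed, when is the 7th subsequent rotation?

December 6, 2023

Gaps: 28, 35, 28 days — a mix of 28 and 35. Every date is a Wednesday.
Each is the 1st Wednesday of its month.
June 2023 — 1st Wednesday is June 7, 2023.
July 2023 — 1st Wednesday is July 5, 2023.
August 2023 — 1st Wednesday is August 2, 2023.
1st Wednesday of September 2023: September 6, 2023.
October 2023 — 1st Wednesday is October 4, 2023.
November 2023 — 1st Wednesday is November 1, 2023.
1st Wednesday of December 2023: December 6, 2023.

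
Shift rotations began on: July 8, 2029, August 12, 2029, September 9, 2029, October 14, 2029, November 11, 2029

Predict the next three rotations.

Gaps: 35, 28, 35, 28 days — a mix of 28 and 35. Every date is a Sunday.
Each is the 2nd Sunday of its month.
2nd Sunday of December 2029: December 9, 2029.
January 2030 — 2nd Sunday is January 13, 2030.
February 2030 — 2nd Sunday is February 10, 2030.

December 9, 2029; January 13, 2030; February 10, 2030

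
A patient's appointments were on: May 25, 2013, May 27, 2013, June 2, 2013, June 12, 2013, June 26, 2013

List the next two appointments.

Gaps: 2, 6, 10, 14 days — each gap is 4 larger than the previous one.
Next gap: 18 days. June 26, 2013 + 18 days = July 14, 2013.
Next gap: 22 days. July 14, 2013 + 22 days = August 5, 2013.

July 14, 2013; August 5, 2013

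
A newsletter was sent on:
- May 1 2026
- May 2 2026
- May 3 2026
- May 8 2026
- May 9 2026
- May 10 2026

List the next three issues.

May 15 2026, May 16 2026, May 17 2026

The gap pattern 1, 1, 5, 1, 1 repeats every 3 events.
These are the Fridays, Saturdays and Sundays of each week.
Next Friday: May 15 2026.
The following Saturday is May 16 2026.
The following Sunday is May 17 2026.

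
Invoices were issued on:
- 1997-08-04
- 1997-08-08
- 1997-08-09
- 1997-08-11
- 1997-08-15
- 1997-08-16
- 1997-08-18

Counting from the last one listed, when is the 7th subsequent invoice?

Every event lands on a Monday or Friday or Saturday (gaps cycle 4, 1, 2, 4, 1, 2).
So the schedule is: every Monday, Friday and Saturday.
Next Friday: 1997-08-22.
The following Saturday is 1997-08-23.
Next Monday: 1997-08-25.
Next Friday: 1997-08-29.
Next Saturday: 1997-08-30.
Next Monday: 1997-09-01.
Next Friday: 1997-09-05.

1997-09-05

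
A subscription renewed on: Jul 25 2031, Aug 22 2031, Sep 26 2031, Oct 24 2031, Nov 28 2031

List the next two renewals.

Gaps: 28, 35, 28, 35 days — a mix of 28 and 35. Every date is a Friday.
Each is the 4th Friday of its month.
December 2031 — 4th Friday is Dec 26 2031.
4th Friday of January 2032: Jan 23 2032.

Dec 26 2031, Jan 23 2032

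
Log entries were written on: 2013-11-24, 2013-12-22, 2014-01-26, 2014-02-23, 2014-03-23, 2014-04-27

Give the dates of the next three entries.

These are Sundays at 28- or 35-day spacing (28, 35, 28, 28, 35).
The pattern: 4th Sunday of the month.
4th Sunday of May 2014: 2014-05-25.
June 2014 — 4th Sunday is 2014-06-22.
July 2014 — 4th Sunday is 2014-07-27.

2014-05-25, 2014-06-22, 2014-07-27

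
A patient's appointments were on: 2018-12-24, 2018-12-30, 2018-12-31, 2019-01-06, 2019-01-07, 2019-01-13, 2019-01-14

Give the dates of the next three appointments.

Gaps: 6, 1, 6, 1, 6, 1 days — not constant, but cyclic with period 2.
The events fall on every Monday and Sunday.
Next Sunday: 2019-01-20.
Next Monday: 2019-01-21.
The following Sunday is 2019-01-27.

2019-01-20, 2019-01-21, 2019-01-27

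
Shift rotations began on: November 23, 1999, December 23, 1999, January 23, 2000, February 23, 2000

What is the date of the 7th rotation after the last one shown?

Each date is the 23rd; the gaps (30, 31, 31) track the month lengths.
The rule is the 23rd of each month.
Next: March 2000 → March 23, 2000.
Next: April 2000 → April 23, 2000.
Next: May 2000 → May 23, 2000.
Next: June 2000 → June 23, 2000.
July 2000: July 23, 2000.
August 2000: August 23, 2000.
Next: September 2000 → September 23, 2000.

September 23, 2000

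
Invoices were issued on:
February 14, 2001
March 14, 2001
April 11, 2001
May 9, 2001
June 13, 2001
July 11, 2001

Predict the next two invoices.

August 8, 2001; September 12, 2001

These are Wednesdays at 28- or 35-day spacing (28, 28, 28, 35, 28).
The pattern: 2nd Wednesday of the month.
2nd Wednesday of August 2001: August 8, 2001.
September 2001 — 2nd Wednesday is September 12, 2001.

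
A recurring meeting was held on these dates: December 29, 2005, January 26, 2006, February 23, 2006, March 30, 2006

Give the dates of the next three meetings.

Every date is a Thursday; gaps 28, 28, 35 days.
Each is the last Thursday of its month (at least one falls on the 29th or later, ruling out '4th Thursday').
April 2006 ends with Thursday April 27, 2006.
Last Thursday of May 2006: May 25, 2006.
June 2006 ends with Thursday June 29, 2006.

April 27, 2006; May 25, 2006; June 29, 2006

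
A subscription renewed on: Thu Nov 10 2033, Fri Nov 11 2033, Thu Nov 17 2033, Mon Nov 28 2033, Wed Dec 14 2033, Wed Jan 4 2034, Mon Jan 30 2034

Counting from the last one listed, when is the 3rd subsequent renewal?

Gaps: 1, 6, 11, 16, 21, 26 days — each gap is 5 larger than the previous one.
Next gap: 31 days. Mon Jan 30 2034 + 31 days = Thu Mar 2 2034.
Next gap: 36 days. Thu Mar 2 2034 + 36 days = Fri Apr 7 2034.
Next gap: 41 days. Fri Apr 7 2034 + 41 days = Thu May 18 2034.

Thu May 18 2034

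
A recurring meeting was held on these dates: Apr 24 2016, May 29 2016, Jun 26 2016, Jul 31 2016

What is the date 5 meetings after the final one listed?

These are Sundays with 35, 28, 35-day gaps.
Each is the final Sunday of its month — May 29 2016 is past the 28th, so '4th Sunday' doesn't fit.
Last Sunday of August 2016: Aug 28 2016.
Last Sunday of September 2016: Sep 25 2016.
October 2016 ends with Sunday Oct 30 2016.
November 2016 ends with Sunday Nov 27 2016.
December 2016 ends with Sunday Dec 25 2016.

Dec 25 2016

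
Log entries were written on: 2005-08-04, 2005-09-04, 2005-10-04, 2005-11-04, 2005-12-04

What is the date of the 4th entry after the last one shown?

Each date is the 4th; the gaps (31, 30, 31, 30) track the month lengths.
The rule is the 4th of each month.
January 2006: 2006-01-04.
February 2006: 2006-02-04.
Next: March 2006 → 2006-03-04.
April 2006: 2006-04-04.

2006-04-04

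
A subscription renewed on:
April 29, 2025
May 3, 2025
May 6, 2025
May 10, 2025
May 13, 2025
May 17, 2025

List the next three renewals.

May 20, 2025; May 24, 2025; May 27, 2025

The gap pattern 4, 3, 4, 3, 4 repeats every 2 events.
These are the Tuesdays and Saturdays of each week.
Next Tuesday: May 20, 2025.
Next Saturday: May 24, 2025.
The following Tuesday is May 27, 2025.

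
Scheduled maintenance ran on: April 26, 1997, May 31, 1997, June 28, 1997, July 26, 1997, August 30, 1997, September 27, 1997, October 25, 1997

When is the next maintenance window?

All Saturdays; the gaps (35, 28, 28, 35, 28, 28) vary with month length.
This is the last Saturday of each month.
November 1997 ends with Saturday November 29, 1997.

November 29, 1997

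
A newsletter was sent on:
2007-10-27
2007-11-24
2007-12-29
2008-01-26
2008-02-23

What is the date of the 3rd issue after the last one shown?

Every date is a Saturday; gaps 28, 35, 28, 28 days.
Each is the last Saturday of its month (at least one falls on the 29th or later, ruling out '4th Saturday').
March 2008 ends with Saturday 2008-03-29.
Last Saturday of April 2008: 2008-04-26.
May 2008 ends with Saturday 2008-05-31.

2008-05-31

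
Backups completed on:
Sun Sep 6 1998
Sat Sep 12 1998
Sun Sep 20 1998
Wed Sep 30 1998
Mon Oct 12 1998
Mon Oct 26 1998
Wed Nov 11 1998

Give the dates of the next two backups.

Gaps: 6, 8, 10, 12, 14, 16 days — each gap is 2 larger than the previous one.
Next gap: 18 days. Wed Nov 11 1998 + 18 days = Sun Nov 29 1998.
Next gap: 20 days. Sun Nov 29 1998 + 20 days = Sat Dec 19 1998.

Sun Nov 29 1998, Sat Dec 19 1998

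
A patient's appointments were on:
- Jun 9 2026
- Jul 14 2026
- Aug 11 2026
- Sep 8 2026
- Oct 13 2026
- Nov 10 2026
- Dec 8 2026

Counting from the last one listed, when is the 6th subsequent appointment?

Jun 8 2027

These are Tuesdays at 28- or 35-day spacing (35, 28, 28, 35, 28, 28).
The pattern: 2nd Tuesday of the month.
2nd Tuesday of January 2027: Jan 12 2027.
February 2027 — 2nd Tuesday is Feb 9 2027.
2nd Tuesday of March 2027: Mar 9 2027.
April 2027 — 2nd Tuesday is Apr 13 2027.
May 2027 — 2nd Tuesday is May 11 2027.
June 2027 — 2nd Tuesday is Jun 8 2027.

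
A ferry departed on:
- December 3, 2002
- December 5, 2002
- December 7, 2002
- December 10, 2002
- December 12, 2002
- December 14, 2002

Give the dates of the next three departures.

December 17, 2002; December 19, 2002; December 21, 2002

Every event lands on a Tuesday or Thursday or Saturday (gaps cycle 2, 2, 3, 2, 2).
So the schedule is: every Tuesday, Thursday and Saturday.
Next Tuesday: December 17, 2002.
Next Thursday: December 19, 2002.
Next Saturday: December 21, 2002.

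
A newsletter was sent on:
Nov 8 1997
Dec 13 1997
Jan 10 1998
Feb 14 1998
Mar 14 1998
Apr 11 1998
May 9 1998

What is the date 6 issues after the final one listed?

These are Saturdays at 28- or 35-day spacing (35, 28, 35, 28, 28, 28).
The pattern: 2nd Saturday of the month.
2nd Saturday of June 1998: Jun 13 1998.
July 1998 — 2nd Saturday is Jul 11 1998.
2nd Saturday of August 1998: Aug 8 1998.
September 1998 — 2nd Saturday is Sep 12 1998.
2nd Saturday of October 1998: Oct 10 1998.
November 1998 — 2nd Saturday is Nov 14 1998.

Nov 14 1998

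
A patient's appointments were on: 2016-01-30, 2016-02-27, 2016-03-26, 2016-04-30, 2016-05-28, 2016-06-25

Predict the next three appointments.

These are Saturdays with 28, 28, 35, 28, 28-day gaps.
Each is the final Saturday of its month — 2016-01-30 is past the 28th, so '4th Saturday' doesn't fit.
July 2016 ends with Saturday 2016-07-30.
Last Saturday of August 2016: 2016-08-27.
September 2016 ends with Saturday 2016-09-24.

2016-07-30, 2016-08-27, 2016-09-24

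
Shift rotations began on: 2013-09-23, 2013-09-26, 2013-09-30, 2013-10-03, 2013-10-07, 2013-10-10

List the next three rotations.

The gap pattern 3, 4, 3, 4, 3 repeats every 2 events.
These are the Mondays and Thursdays of each week.
The following Monday is 2013-10-14.
The following Thursday is 2013-10-17.
The following Monday is 2013-10-21.

2013-10-14, 2013-10-17, 2013-10-21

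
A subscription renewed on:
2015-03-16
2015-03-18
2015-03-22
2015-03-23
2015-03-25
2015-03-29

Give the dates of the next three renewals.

2015-03-30, 2015-04-01, 2015-04-05

Every event lands on a Monday or Wednesday or Sunday (gaps cycle 2, 4, 1, 2, 4).
So the schedule is: every Monday, Wednesday and Sunday.
Next Monday: 2015-03-30.
Next Wednesday: 2015-04-01.
The following Sunday is 2015-04-05.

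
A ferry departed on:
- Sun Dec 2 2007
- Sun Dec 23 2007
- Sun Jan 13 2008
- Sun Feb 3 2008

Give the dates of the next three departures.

The spacing is 21, 21, 21 days — always 21 days.
Sun Feb 3 2008 + 21 days = Sun Feb 24 2008.
Sun Feb 24 2008 + 21 days = Sun Mar 16 2008.
Sun Mar 16 2008 + 21 days = Sun Apr 6 2008.

Sun Feb 24 2008, Sun Mar 16 2008, Sun Apr 6 2008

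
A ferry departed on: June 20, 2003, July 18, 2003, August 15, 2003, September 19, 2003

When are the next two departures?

October 17, 2003; November 21, 2003

These are Fridays at 28- or 35-day spacing (28, 28, 35).
The pattern: 3rd Friday of the month.
3rd Friday of October 2003: October 17, 2003.
November 2003 — 3rd Friday is November 21, 2003.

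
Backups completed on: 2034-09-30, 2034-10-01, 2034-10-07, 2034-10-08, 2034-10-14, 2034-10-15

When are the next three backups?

2034-10-21, 2034-10-22, 2034-10-28

The gap pattern 1, 6, 1, 6, 1 repeats every 2 events.
These are the Saturdays and Sundays of each week.
Next Saturday: 2034-10-21.
The following Sunday is 2034-10-22.
The following Saturday is 2034-10-28.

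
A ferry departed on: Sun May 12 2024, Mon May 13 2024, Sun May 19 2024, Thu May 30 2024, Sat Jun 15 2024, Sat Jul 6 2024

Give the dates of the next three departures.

Thu Aug 1 2024, Sun Sep 1 2024, Mon Oct 7 2024

Intervals are 1, 6, 11, 16, 21 days — an arithmetic progression with common difference 5.
Next gap: 26 days. Sat Jul 6 2024 + 26 days = Thu Aug 1 2024.
Next gap: 31 days. Thu Aug 1 2024 + 31 days = Sun Sep 1 2024.
Next gap: 36 days. Sun Sep 1 2024 + 36 days = Mon Oct 7 2024.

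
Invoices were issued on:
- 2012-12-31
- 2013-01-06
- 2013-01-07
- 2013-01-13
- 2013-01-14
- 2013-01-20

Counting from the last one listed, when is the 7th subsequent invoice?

2013-02-11

Gaps: 6, 1, 6, 1, 6 days — not constant, but cyclic with period 2.
The events fall on every Monday and Sunday.
Next Monday: 2013-01-21.
Next Sunday: 2013-01-27.
Next Monday: 2013-01-28.
The following Sunday is 2013-02-03.
The following Monday is 2013-02-04.
The following Sunday is 2013-02-10.
Next Monday: 2013-02-11.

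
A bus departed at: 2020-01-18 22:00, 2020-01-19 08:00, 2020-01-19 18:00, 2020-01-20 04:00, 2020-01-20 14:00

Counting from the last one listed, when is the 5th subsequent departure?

The interval is a steady 10 hours (10, 10, 10, 10).
2020-01-20 14:00 + 10 h = 2020-01-21 00:00.
2020-01-21 00:00 + 10 h = 2020-01-21 10:00.
2020-01-21 10:00 + 10 h = 2020-01-21 20:00.
2020-01-21 20:00 + 10 h = 2020-01-22 06:00.
2020-01-22 06:00 + 10 h = 2020-01-22 16:00.

2020-01-22 16:00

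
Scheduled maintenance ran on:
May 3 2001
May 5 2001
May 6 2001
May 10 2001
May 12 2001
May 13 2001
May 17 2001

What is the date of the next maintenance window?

May 19 2001

The gap pattern 2, 1, 4, 2, 1, 4 repeats every 3 events.
These are the Thursdays, Saturdays and Sundays of each week.
The following Saturday is May 19 2001.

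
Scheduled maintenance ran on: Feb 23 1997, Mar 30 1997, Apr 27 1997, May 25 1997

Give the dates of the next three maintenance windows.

All Sundays; the gaps (35, 28, 28) vary with month length.
This is the last Sunday of each month.
June 1997 ends with Sunday Jun 29 1997.
July 1997 ends with Sunday Jul 27 1997.
August 1997 ends with Sunday Aug 31 1997.

Jun 29 1997, Jul 27 1997, Aug 31 1997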